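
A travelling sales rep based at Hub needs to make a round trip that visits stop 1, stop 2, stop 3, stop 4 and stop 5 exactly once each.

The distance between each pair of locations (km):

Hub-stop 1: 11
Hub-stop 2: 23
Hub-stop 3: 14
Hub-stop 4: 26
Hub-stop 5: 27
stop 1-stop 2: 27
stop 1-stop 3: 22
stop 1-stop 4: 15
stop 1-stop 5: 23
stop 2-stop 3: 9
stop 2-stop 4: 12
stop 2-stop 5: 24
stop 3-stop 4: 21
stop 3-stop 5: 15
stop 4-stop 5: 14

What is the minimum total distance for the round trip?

Minimum total distance: 83 km.

There are 60 distinct closed tours to check (reversals are equivalent).
Hub→stop 1→stop 2→stop 3→stop 4→stop 5→Hub: 11+27+9+21+14+27 = 109
Hub→stop 1→stop 2→stop 3→stop 5→stop 4→Hub: 11+27+9+15+14+26 = 102
Hub→stop 1→stop 2→stop 4→stop 3→stop 5→Hub: 11+27+12+21+15+27 = 113
Hub→stop 1→stop 2→stop 4→stop 5→stop 3→Hub: 11+27+12+14+15+14 = 93
Hub→stop 1→stop 2→stop 5→stop 3→stop 4→Hub: 11+27+24+15+21+26 = 124
Hub→stop 1→stop 2→stop 5→stop 4→stop 3→Hub: 11+27+24+14+21+14 = 111
Hub→stop 1→stop 3→stop 2→stop 4→stop 5→Hub: 11+22+9+12+14+27 = 95
Hub→stop 1→stop 3→stop 2→stop 5→stop 4→Hub: 11+22+9+24+14+26 = 106
Hub→stop 1→stop 3→stop 4→stop 2→stop 5→Hub: 11+22+21+12+24+27 = 117
Hub→stop 1→stop 3→stop 4→stop 5→stop 2→Hub: 11+22+21+14+24+23 = 115
Hub→stop 1→stop 3→stop 5→stop 2→stop 4→Hub: 11+22+15+24+12+26 = 110
Hub→stop 1→stop 3→stop 5→stop 4→stop 2→Hub: 11+22+15+14+12+23 = 97
Hub→stop 1→stop 4→stop 2→stop 3→stop 5→Hub: 11+15+12+9+15+27 = 89
Hub→stop 1→stop 4→stop 2→stop 5→stop 3→Hub: 11+15+12+24+15+14 = 91
… (46 more)
Hub→stop 1→stop 5→stop 4→stop 2→stop 3→Hub: 11+23+14+12+9+14 = 83  ← best
The minimum is 83.
One optimal route: Hub → stop 1 → stop 5 → stop 4 → stop 2 → stop 3 → Hub (or its reverse).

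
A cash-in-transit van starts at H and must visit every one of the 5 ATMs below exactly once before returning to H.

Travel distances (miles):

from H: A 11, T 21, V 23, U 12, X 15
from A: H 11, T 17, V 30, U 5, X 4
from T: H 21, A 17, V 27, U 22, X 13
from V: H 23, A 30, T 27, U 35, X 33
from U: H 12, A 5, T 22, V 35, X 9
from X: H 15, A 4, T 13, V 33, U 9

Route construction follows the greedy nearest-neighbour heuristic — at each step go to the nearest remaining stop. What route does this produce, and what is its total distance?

At H the remaining stops are A 11, U 12, X 15, T 21, V 23; go to A.
At A the remaining stops are X 4, U 5, T 17, V 30; go to X.
At X the remaining stops are U 9, T 13, V 33; go to U.
At U the remaining stops are T 22, V 35; go to T.
At T the remaining stops are V 27; go to V.
Return V→H: 23.
Total = 11 + 4 + 9 + 22 + 27 + 23 = 96.

Total distance 96 miles via the nearest-neighbour route H → A → X → U → T → V → H.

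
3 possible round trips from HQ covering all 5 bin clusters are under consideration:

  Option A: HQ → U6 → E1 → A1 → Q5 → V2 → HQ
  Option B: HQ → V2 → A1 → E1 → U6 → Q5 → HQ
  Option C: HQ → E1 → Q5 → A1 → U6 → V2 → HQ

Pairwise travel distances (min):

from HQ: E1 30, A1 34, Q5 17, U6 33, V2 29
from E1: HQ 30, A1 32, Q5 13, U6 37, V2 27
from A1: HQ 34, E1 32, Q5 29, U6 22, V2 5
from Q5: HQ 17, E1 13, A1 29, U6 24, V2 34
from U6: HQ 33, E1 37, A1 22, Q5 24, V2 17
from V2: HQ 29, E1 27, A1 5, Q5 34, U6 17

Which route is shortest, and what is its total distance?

Option A: 33 + 37 + 32 + 29 + 34 + 29 = 194
Option B: 29 + 5 + 32 + 37 + 24 + 17 = 144
Option C: 30 + 13 + 29 + 22 + 17 + 29 = 140

140 min — Option C is the shortest.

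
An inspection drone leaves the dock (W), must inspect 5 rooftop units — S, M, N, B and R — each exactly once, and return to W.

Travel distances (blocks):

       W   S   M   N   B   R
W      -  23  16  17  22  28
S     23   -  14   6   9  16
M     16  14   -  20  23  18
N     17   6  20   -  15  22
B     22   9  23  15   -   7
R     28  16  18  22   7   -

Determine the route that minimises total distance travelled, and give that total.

Minimum total distance: 73 blocks.

With 5 stops there are 5!/2 = 60 distinct round trips (a route and its reverse cost the same).
W→S→M→N→B→R→W: 23+14+20+15+7+28 = 107
W→S→M→N→R→B→W: 23+14+20+22+7+22 = 108
W→S→M→B→N→R→W: 23+14+23+15+22+28 = 125
W→S→M→B→R→N→W: 23+14+23+7+22+17 = 106
W→S→M→R→N→B→W: 23+14+18+22+15+22 = 114
W→S→M→R→B→N→W: 23+14+18+7+15+17 = 94
W→S→N→M→B→R→W: 23+6+20+23+7+28 = 107
W→S→N→M→R→B→W: 23+6+20+18+7+22 = 96
W→S→N→B→M→R→W: 23+6+15+23+18+28 = 113
W→S→N→B→R→M→W: 23+6+15+7+18+16 = 85
W→S→N→R→M→B→W: 23+6+22+18+23+22 = 114
W→S→N→R→B→M→W: 23+6+22+7+23+16 = 97
W→S→B→M→N→R→W: 23+9+23+20+22+28 = 125
W→S→B→M→R→N→W: 23+9+23+18+22+17 = 112
… (46 more)
W→M→R→B→S→N→W: 16+18+7+9+6+17 = 73  ← best
The minimum is 73.
One optimal route: W → M → R → B → S → N → W (or its reverse).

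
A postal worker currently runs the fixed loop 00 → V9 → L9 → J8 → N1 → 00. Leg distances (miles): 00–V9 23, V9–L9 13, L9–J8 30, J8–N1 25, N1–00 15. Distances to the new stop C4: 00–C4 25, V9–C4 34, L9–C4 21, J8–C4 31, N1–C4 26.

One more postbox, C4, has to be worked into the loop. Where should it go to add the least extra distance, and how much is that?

Insertion cost between consecutive stops i–j is d(i,C4) + d(C4,j) − d(i,j):
  between 00 and V9: 25 + 34 − 23 = 36
  between V9 and L9: 34 + 21 − 13 = 42
  between L9 and J8: 21 + 31 − 30 = 22
  between J8 and N1: 31 + 26 − 25 = 32
  between N1 and 00: 26 + 25 − 15 = 36
Cheapest insertion is between L9 and J8, adding 22.
New total = 106 + 22 = 128.

Adding 22 miles by placing C4 on the L9–J8 leg.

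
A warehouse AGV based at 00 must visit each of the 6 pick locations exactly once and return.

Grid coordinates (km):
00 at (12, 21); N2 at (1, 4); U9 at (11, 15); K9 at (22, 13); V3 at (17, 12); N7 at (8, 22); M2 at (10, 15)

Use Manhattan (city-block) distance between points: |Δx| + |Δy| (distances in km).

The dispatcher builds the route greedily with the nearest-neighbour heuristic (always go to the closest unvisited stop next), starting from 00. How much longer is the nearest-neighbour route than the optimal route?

6 km longer than the optimal tour.

00: N7=5, U9=7, M2=8, V3=14, K9=18, N2=28 ⇒ N7
N7: M2=9, U9=10, V3=19, K9=23, N2=25 ⇒ M2
M2: U9=1, V3=10, K9=14, N2=20 ⇒ U9
U9: V3=9, K9=13, N2=21 ⇒ V3
V3: K9=6, N2=24 ⇒ K9
K9: N2=30 ⇒ N2
NN route 00 → N7 → M2 → U9 → V3 → K9 → N2 → 00 costs 88.
Optimal: 00 → U9 → M2 → K9 → V3 → N2 → N7 → 00 costs 82 (by enumerating all 360 distinct tours).
Excess = 88 − 82 = 6.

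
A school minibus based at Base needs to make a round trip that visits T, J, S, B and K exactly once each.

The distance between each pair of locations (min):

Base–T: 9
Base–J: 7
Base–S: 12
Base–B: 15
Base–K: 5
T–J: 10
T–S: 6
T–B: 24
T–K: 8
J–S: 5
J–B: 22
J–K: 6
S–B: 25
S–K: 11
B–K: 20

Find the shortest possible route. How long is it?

Base→T→J→S→B→K→Base: 9+10+5+25+20+5 = 74
Base→T→J→S→K→B→Base: 9+10+5+11+20+15 = 70
Base→T→J→B→S→K→Base: 9+10+22+25+11+5 = 82
Base→T→J→B→K→S→Base: 9+10+22+20+11+12 = 84
Base→T→J→K→S→B→Base: 9+10+6+11+25+15 = 76
Base→T→J→K→B→S→Base: 9+10+6+20+25+12 = 82
Base→T→S→J→B→K→Base: 9+6+5+22+20+5 = 67
Base→T→S→J→K→B→Base: 9+6+5+6+20+15 = 61
Base→T→S→B→J→K→Base: 9+6+25+22+6+5 = 73
Base→T→S→B→K→J→Base: 9+6+25+20+6+7 = 73
Base→T→S→K→J→B→Base: 9+6+11+6+22+15 = 69
Base→T→S→K→B→J→Base: 9+6+11+20+22+7 = 75
Base→T→B→J→S→K→Base: 9+24+22+5+11+5 = 76
Base→T→B→J→K→S→Base: 9+24+22+6+11+12 = 84
… (46 more)
The minimum is 61.
One optimal route: Base → T → S → J → K → B → Base (or its reverse).

61 min — the shortest possible round trip.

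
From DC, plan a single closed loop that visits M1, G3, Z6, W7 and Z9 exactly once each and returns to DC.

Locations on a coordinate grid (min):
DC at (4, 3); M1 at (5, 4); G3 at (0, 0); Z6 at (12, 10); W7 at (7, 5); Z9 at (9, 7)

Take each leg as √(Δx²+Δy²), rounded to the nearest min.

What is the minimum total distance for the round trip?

Shortest round trip = 30 min.

There are 60 distinct closed tours to check (reversals are equivalent).
DC→M1→G3→Z6→W7→Z9→DC: 1+6+16+7+3+6 = 39
DC→M1→G3→Z6→Z9→W7→DC: 1+6+16+4+3+4 = 34
DC→M1→G3→W7→Z6→Z9→DC: 1+6+9+7+4+6 = 33
DC→M1→G3→W7→Z9→Z6→DC: 1+6+9+3+4+11 = 34
DC→M1→G3→Z9→Z6→W7→DC: 1+6+11+4+7+4 = 33
DC→M1→G3→Z9→W7→Z6→DC: 1+6+11+3+7+11 = 39
DC→M1→Z6→G3→W7→Z9→DC: 1+9+16+9+3+6 = 44
DC→M1→Z6→G3→Z9→W7→DC: 1+9+16+11+3+4 = 44
DC→M1→Z6→W7→G3→Z9→DC: 1+9+7+9+11+6 = 43
DC→M1→Z6→W7→Z9→G3→DC: 1+9+7+3+11+5 = 36
DC→M1→Z6→Z9→G3→W7→DC: 1+9+4+11+9+4 = 38
DC→M1→Z6→Z9→W7→G3→DC: 1+9+4+3+9+5 = 31
DC→M1→W7→G3→Z6→Z9→DC: 1+2+9+16+4+6 = 38
DC→M1→W7→G3→Z9→Z6→DC: 1+2+9+11+4+11 = 38
… (46 more)
DC→M1→W7→Z6→Z9→G3→DC: 1+2+7+4+11+5 = 30  ← best
The minimum is 30.
One optimal route: DC → M1 → W7 → Z6 → Z9 → G3 → DC (or its reverse).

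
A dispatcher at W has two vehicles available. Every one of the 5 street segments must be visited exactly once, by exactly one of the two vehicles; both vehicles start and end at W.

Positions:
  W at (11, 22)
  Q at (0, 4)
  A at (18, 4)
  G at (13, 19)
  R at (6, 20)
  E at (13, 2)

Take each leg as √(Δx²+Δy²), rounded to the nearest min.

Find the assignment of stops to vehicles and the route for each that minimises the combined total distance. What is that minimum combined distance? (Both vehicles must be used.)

There are 2^4 − 1 = 15 ways to divide the 5 stops into two non-empty groups. For each, the best each vehicle can do is its own shortest tour through its group:
  {Q} + {A, G, R, E}: 42 + 49 = 91
  {A} + {Q, G, R, E}: 38 + 56 = 94
  {Q, A} + {G, R, E}: 58 + 45 = 103
  {G} + {Q, A, R, E}: 8 + 59 = 67
  {Q, G} + {A, R, E}: 45 + 48 = 93
  {A, G} + {Q, R, E}: 39 + 55 = 94
  … (15 splits in total)
Best: vehicle 1 W → G → W = 8; vehicle 2 W → A → E → Q → R → W = 59; combined 67.

Minimum combined distance: 67 min.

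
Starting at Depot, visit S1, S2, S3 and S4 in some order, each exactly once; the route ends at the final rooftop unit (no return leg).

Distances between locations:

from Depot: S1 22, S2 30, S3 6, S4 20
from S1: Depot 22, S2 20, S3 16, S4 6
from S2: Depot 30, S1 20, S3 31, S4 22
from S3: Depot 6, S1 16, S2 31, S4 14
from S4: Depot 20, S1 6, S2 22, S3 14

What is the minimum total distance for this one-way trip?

There are 4! = 24 possible orderings.
Depot - S1 - S2 - S3 - S4: 22+20+31+14 = 87
Depot - S1 - S2 - S4 - S3: 22+20+22+14 = 78
Depot - S1 - S3 - S2 - S4: 22+16+31+22 = 91
Depot - S1 - S3 - S4 - S2: 22+16+14+22 = 74
Depot - S1 - S4 - S2 - S3: 22+6+22+31 = 81
Depot - S1 - S4 - S3 - S2: 22+6+14+31 = 73
Depot - S2 - S1 - S3 - S4: 30+20+16+14 = 80
Depot - S2 - S1 - S4 - S3: 30+20+6+14 = 70
Depot - S2 - S3 - S1 - S4: 30+31+16+6 = 83
Depot - S2 - S3 - S4 - S1: 30+31+14+6 = 81
Depot - S2 - S4 - S1 - S3: 30+22+6+16 = 74
Depot - S2 - S4 - S3 - S1: 30+22+14+16 = 82
Depot - S3 - S1 - S2 - S4: 6+16+20+22 = 64
Depot - S3 - S1 - S4 - S2: 6+16+6+22 = 50
… (10 more)
Depot - S3 - S4 - S1 - S2: 6+14+6+20 = 46  ← best
The minimum is 46.
One shortest path: Depot → S3 → S4 → S1 → S2.

46 — the minimum one-way total.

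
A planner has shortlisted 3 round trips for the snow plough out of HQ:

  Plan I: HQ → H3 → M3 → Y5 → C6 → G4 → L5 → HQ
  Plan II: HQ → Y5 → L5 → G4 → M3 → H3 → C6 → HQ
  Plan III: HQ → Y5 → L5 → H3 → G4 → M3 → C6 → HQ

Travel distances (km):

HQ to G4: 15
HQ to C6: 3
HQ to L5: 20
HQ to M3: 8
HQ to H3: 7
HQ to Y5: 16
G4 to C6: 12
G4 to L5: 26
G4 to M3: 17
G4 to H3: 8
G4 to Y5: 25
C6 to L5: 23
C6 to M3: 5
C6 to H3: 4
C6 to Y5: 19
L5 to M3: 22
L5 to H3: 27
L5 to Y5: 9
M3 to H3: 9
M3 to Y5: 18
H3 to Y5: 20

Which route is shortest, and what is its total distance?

Shortest is Plan II, total 84 km.

Plan I: 7 + 9 + 18 + 19 + 12 + 26 + 20 = 111
Plan II: 16 + 9 + 26 + 17 + 9 + 4 + 3 = 84
Plan III: 16 + 9 + 27 + 8 + 17 + 5 + 3 = 85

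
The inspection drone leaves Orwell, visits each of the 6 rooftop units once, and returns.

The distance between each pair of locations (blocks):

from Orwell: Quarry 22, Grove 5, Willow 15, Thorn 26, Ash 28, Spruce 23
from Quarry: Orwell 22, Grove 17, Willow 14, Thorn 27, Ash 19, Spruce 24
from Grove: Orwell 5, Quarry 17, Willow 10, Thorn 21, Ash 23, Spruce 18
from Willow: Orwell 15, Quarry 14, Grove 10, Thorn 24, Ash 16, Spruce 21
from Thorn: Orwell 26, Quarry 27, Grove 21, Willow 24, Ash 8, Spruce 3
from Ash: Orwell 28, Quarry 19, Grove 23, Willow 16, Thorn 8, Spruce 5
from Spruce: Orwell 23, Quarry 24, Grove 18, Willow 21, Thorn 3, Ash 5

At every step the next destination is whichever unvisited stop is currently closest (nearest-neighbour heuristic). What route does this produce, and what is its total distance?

Orwell → [Grove:5 / Willow:15 / Quarry:22 / Spruce:23 / Thorn:26 / Ash:28] → Grove (5)
Grove → [Willow:10 / Quarry:17 / Spruce:18 / Thorn:21 / Ash:23] → Willow (10)
Willow → [Quarry:14 / Ash:16 / Spruce:21 / Thorn:24] → Quarry (14)
Quarry → [Ash:19 / Spruce:24 / Thorn:27] → Ash (19)
Ash → [Spruce:5 / Thorn:8] → Spruce (5)
Spruce → [Thorn:3] → Thorn (3)
Return Thorn→Orwell: 26.
Total = 5 + 10 + 14 + 19 + 5 + 3 + 26 = 82.

82 blocks along Orwell → Grove → Willow → Quarry → Ash → Spruce → Thorn → Orwell.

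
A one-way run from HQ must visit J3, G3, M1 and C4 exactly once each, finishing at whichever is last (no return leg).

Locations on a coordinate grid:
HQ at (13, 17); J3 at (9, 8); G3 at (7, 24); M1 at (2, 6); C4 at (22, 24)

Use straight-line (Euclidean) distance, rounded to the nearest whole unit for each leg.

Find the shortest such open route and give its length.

There are 4! = 24 possible orderings.
HQ - J3 - G3 - M1 - C4: 10+16+19+27 = 72
HQ - J3 - G3 - C4 - M1: 10+16+15+27 = 68
HQ - J3 - M1 - G3 - C4: 10+7+19+15 = 51
HQ - J3 - M1 - C4 - G3: 10+7+27+15 = 59
HQ - J3 - C4 - G3 - M1: 10+21+15+19 = 65
HQ - J3 - C4 - M1 - G3: 10+21+27+19 = 77
HQ - G3 - J3 - M1 - C4: 9+16+7+27 = 59
HQ - G3 - J3 - C4 - M1: 9+16+21+27 = 73
HQ - G3 - M1 - J3 - C4: 9+19+7+21 = 56
HQ - G3 - M1 - C4 - J3: 9+19+27+21 = 76
HQ - G3 - C4 - J3 - M1: 9+15+21+7 = 52
HQ - G3 - C4 - M1 - J3: 9+15+27+7 = 58
HQ - M1 - J3 - G3 - C4: 16+7+16+15 = 54
HQ - M1 - J3 - C4 - G3: 16+7+21+15 = 59
… (10 more)
HQ - C4 - G3 - J3 - M1: 11+15+16+7 = 49  ← best
The minimum is 49.
One shortest path: HQ → C4 → G3 → J3 → M1.

Minimum one-way distance = 49.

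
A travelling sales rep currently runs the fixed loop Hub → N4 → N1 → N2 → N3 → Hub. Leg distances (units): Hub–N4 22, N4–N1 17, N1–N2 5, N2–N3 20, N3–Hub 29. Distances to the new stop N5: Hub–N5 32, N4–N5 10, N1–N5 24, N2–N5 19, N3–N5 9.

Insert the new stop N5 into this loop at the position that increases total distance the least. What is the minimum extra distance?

+8 — insert N5 between N2 and N3.

Insertion cost between consecutive stops i–j is d(i,N5) + d(N5,j) − d(i,j):
  between Hub and N4: 32 + 10 − 22 = 20
  between N4 and N1: 10 + 24 − 17 = 17
  between N1 and N2: 24 + 19 − 5 = 38
  between N2 and N3: 19 + 9 − 20 = 8
  between N3 and Hub: 9 + 32 − 29 = 12
Cheapest insertion is between N2 and N3, adding 8.
New total = 93 + 8 = 101.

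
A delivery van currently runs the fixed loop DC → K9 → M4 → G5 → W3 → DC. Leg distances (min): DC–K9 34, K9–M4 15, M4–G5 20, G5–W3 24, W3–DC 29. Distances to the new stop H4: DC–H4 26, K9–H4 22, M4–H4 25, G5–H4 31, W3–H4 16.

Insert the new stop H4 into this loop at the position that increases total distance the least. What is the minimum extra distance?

Minimum extra distance: 13 min, inserting H4 between W3 and DC.

Insertion cost between consecutive stops i–j is d(i,H4) + d(H4,j) − d(i,j):
  between DC and K9: 26 + 22 − 34 = 14
  between K9 and M4: 22 + 25 − 15 = 32
  between M4 and G5: 25 + 31 − 20 = 36
  between G5 and W3: 31 + 16 − 24 = 23
  between W3 and DC: 16 + 26 − 29 = 13
Cheapest insertion is between W3 and DC, adding 13.
New total = 122 + 13 = 135.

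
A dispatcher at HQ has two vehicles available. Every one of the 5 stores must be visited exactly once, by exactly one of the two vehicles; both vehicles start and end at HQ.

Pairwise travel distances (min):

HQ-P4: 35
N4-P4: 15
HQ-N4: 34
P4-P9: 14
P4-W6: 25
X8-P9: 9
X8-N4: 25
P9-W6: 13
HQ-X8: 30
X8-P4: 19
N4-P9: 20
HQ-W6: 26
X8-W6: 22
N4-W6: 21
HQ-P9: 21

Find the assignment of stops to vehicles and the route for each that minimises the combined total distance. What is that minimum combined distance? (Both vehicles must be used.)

150 min — the smallest possible combined total.

Try each way of splitting the stops between the two vehicles (each non-empty) and, for each split, find the best tour for each vehicle:
  {X8} + {N4, P4, P9, W6}: 60 + 97 = 157
  {N4} + {X8, P4, P9, W6}: 68 + 100 = 168
  {X8, N4} + {P4, P9, W6}: 89 + 86 = 175
  {P4} + {X8, N4, P9, W6}: 70 + 102 = 172
  {X8, P4} + {N4, P9, W6}: 84 + 88 = 172
  {N4, P4} + {X8, P9, W6}: 84 + 78 = 162
  … (15 splits in total)
  {X8, N4, P4, P9} + {W6}: 98 + 52 = 150  ← best
Best: vehicle 1 HQ → N4 → P4 → X8 → P9 → HQ = 98; vehicle 2 HQ → W6 → HQ = 52; combined 150.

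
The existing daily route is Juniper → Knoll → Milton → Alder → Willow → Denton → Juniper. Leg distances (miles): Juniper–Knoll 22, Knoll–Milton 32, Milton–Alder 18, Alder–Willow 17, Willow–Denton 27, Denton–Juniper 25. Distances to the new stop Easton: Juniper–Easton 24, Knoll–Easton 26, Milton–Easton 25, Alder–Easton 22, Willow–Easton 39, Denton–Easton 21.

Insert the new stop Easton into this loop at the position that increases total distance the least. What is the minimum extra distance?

Insertion cost between consecutive stops i–j is d(i,Easton) + d(Easton,j) − d(i,j):
  between Juniper and Knoll: 24 + 26 − 22 = 28
  between Knoll and Milton: 26 + 25 − 32 = 19
  between Milton and Alder: 25 + 22 − 18 = 29
  between Alder and Willow: 22 + 39 − 17 = 44
  between Willow and Denton: 39 + 21 − 27 = 33
  between Denton and Juniper: 21 + 24 − 25 = 20
Cheapest insertion is between Knoll and Milton, adding 19.
New total = 141 + 19 = 160.

Minimum extra distance: 19 miles, inserting Easton between Knoll and Milton.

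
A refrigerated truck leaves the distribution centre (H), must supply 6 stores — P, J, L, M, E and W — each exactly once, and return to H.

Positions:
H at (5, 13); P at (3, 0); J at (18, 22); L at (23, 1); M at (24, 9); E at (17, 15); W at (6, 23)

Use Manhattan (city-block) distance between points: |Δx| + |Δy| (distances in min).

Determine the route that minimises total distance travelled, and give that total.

Minimum total distance: 90 min.

There are 360 distinct closed tours to check (reversals are equivalent).
H→P→J→L→M→E→W→H: 15+37+26+9+13+19+11 = 130
H→P→J→L→M→W→E→H: 15+37+26+9+32+19+14 = 152
H→P→J→L→E→M→W→H: 15+37+26+20+13+32+11 = 154
H→P→J→L→E→W→M→H: 15+37+26+20+19+32+23 = 172
H→P→J→L→W→M→E→H: 15+37+26+39+32+13+14 = 176
H→P→J→L→W→E→M→H: 15+37+26+39+19+13+23 = 172
H→P→J→M→L→E→W→H: 15+37+19+9+20+19+11 = 130
H→P→J→M→L→W→E→H: 15+37+19+9+39+19+14 = 152
… (352 more)
H→P→L→M→E→J→W→H: 15+21+9+13+8+13+11 = 90  ← best
The minimum is 90.
One optimal route: H → P → L → M → E → J → W → H (or its reverse).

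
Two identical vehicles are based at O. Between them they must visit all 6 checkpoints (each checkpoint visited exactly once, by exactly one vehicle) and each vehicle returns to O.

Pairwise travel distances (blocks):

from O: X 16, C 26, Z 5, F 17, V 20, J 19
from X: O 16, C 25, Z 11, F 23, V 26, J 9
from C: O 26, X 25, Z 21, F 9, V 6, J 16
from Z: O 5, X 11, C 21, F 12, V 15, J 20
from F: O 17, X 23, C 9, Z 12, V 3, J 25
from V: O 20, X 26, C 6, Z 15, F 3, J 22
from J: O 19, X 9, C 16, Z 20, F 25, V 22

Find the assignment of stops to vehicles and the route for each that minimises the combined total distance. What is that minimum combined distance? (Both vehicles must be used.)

There are 2^5 − 1 = 31 ways to divide the 6 stops into two non-empty groups. For each, the best each vehicle can do is its own shortest tour through its group:
  {X} + {C, Z, F, V, J}: 32 + 61 = 93
  {C} + {X, Z, F, V, J}: 52 + 67 = 119
  {X, C} + {Z, F, V, J}: 67 + 61 = 128
  {Z} + {X, C, F, V, J}: 10 + 67 = 77
  {X, Z} + {C, F, V, J}: 32 + 61 = 93
  {C, Z} + {X, F, V, J}: 52 + 67 = 119
  … (31 splits in total)
Best: vehicle 1 O → Z → O = 10; vehicle 2 O → X → J → C → V → F → O = 67; combined 77.

Minimum combined distance: 77 blocks.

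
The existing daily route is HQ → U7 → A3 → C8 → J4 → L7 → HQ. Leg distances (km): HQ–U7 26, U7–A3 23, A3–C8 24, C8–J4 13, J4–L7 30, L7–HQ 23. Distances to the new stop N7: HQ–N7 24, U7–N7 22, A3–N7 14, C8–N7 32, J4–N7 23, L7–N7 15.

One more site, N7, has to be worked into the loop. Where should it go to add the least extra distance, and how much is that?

Minimum extra distance: 8 km, inserting N7 between J4 and L7.

Insertion cost between consecutive stops i–j is d(i,N7) + d(N7,j) − d(i,j):
  between HQ and U7: 24 + 22 − 26 = 20
  between U7 and A3: 22 + 14 − 23 = 13
  between A3 and C8: 14 + 32 − 24 = 22
  between C8 and J4: 32 + 23 − 13 = 42
  between J4 and L7: 23 + 15 − 30 = 8
  between L7 and HQ: 15 + 24 − 23 = 16
Cheapest insertion is between J4 and L7, adding 8.
New total = 139 + 8 = 147.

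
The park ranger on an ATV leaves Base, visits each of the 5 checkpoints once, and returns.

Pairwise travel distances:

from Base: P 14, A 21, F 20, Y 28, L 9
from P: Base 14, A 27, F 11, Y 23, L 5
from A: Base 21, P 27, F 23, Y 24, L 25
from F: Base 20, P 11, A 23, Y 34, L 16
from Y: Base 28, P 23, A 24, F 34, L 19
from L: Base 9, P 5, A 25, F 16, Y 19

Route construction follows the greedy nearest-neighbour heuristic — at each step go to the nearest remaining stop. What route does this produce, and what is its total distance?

At Base the remaining stops are L 9, P 14, F 20, A 21, Y 28; go to L.
At L the remaining stops are P 5, F 16, Y 19, A 25; go to P.
At P the remaining stops are F 11, Y 23, A 27; go to F.
At F the remaining stops are A 23, Y 34; go to A.
At A the remaining stops are Y 24; go to Y.
Return Y→Base: 28.
Total = 9 + 5 + 11 + 23 + 24 + 28 = 100.

100 along Base → L → P → F → A → Y → Base.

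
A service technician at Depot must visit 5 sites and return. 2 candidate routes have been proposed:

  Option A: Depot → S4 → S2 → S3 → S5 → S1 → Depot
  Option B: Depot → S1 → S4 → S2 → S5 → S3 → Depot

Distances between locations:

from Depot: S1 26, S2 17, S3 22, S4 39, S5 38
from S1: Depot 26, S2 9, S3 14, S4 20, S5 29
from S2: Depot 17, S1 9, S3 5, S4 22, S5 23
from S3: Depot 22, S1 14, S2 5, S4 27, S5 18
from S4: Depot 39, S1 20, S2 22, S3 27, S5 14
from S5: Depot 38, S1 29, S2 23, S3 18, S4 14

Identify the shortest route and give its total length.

Shortest is Option B, total 131.

Option A: 39 + 22 + 5 + 18 + 29 + 26 = 139
Option B: 26 + 20 + 22 + 23 + 18 + 22 = 131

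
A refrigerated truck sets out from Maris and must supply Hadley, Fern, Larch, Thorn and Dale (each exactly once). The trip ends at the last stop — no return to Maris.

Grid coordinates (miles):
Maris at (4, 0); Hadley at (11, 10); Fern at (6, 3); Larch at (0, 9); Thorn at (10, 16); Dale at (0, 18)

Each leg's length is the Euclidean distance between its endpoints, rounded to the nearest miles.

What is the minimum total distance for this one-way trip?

37 miles — the minimum one-way total.

There are 5! = 120 possible orderings.
Maris - Hadley - Fern - Larch - Thorn - Dale: 12+9+8+12+10 = 51
Maris - Hadley - Fern - Larch - Dale - Thorn: 12+9+8+9+10 = 48
Maris - Hadley - Fern - Thorn - Larch - Dale: 12+9+14+12+9 = 56
Maris - Hadley - Fern - Thorn - Dale - Larch: 12+9+14+10+9 = 54
Maris - Hadley - Fern - Dale - Larch - Thorn: 12+9+16+9+12 = 58
Maris - Hadley - Fern - Dale - Thorn - Larch: 12+9+16+10+12 = 59
Maris - Hadley - Larch - Fern - Thorn - Dale: 12+11+8+14+10 = 55
Maris - Hadley - Larch - Fern - Dale - Thorn: 12+11+8+16+10 = 57
Maris - Hadley - Larch - Thorn - Fern - Dale: 12+11+12+14+16 = 65
Maris - Hadley - Larch - Thorn - Dale - Fern: 12+11+12+10+16 = 61
Maris - Hadley - Larch - Dale - Fern - Thorn: 12+11+9+16+14 = 62
Maris - Hadley - Larch - Dale - Thorn - Fern: 12+11+9+10+14 = 56
Maris - Hadley - Thorn - Fern - Larch - Dale: 12+6+14+8+9 = 49
Maris - Hadley - Thorn - Fern - Dale - Larch: 12+6+14+16+9 = 57
… (106 more)
Maris - Fern - Larch - Dale - Thorn - Hadley: 4+8+9+10+6 = 37  ← best
The minimum is 37.
One shortest path: Maris → Fern → Larch → Dale → Thorn → Hadley.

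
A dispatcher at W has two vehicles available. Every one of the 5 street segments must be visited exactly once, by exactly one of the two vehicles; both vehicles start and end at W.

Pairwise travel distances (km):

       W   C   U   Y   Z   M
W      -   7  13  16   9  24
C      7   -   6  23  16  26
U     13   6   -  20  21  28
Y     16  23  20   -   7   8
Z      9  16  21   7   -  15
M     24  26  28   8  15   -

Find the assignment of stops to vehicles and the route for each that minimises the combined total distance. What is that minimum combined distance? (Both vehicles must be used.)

Minimum combined distance: 74 km.

Try each way of splitting the stops between the two vehicles (each non-empty) and, for each split, find the best tour for each vehicle:
  {C} + {U, Y, Z, M}: 14 + 65 = 79
  {U} + {C, Y, Z, M}: 26 + 57 = 83
  {C, U} + {Y, Z, M}: 26 + 48 = 74
  {Y} + {C, U, Z, M}: 32 + 65 = 97
  {C, Y} + {U, Z, M}: 46 + 65 = 111
  {U, Y} + {C, Z, M}: 49 + 57 = 106
  … (15 splits in total)
Best: vehicle 1 W → C → U → W = 26; vehicle 2 W → Y → M → Z → W = 48; combined 74.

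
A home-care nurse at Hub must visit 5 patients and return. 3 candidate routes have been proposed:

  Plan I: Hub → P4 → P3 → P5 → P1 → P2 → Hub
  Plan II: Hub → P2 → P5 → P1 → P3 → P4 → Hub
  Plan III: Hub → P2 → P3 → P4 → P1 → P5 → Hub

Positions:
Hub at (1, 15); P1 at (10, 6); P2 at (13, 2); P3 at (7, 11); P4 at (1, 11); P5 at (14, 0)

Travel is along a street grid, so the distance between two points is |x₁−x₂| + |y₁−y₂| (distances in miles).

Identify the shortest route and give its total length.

Plan I: 4 + 6 + 18 + 10 + 7 + 25 = 70
Plan II: 25 + 3 + 10 + 8 + 6 + 4 = 56
Plan III: 25 + 15 + 6 + 14 + 10 + 28 = 98

56 miles — Plan II is the shortest.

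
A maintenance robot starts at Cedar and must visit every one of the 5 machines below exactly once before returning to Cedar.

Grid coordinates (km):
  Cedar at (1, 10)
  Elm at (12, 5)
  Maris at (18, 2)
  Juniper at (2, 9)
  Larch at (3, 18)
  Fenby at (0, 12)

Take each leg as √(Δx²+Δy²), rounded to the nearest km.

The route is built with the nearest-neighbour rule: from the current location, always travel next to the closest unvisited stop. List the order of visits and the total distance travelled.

Cedar → [Juniper:1 / Fenby:2 / Larch:8 / Elm:12 / Maris:19] → Juniper (1)
Juniper → [Fenby:4 / Larch:9 / Elm:11 / Maris:17] → Fenby (4)
Fenby → [Larch:7 / Elm:14 / Maris:21] → Larch (7)
Larch → [Elm:16 / Maris:22] → Elm (16)
Elm → [Maris:7] → Maris (7)
Return Maris→Cedar: 19.
Total = 1 + 4 + 7 + 16 + 7 + 19 = 54.

54 km along Cedar → Juniper → Fenby → Larch → Elm → Maris → Cedar.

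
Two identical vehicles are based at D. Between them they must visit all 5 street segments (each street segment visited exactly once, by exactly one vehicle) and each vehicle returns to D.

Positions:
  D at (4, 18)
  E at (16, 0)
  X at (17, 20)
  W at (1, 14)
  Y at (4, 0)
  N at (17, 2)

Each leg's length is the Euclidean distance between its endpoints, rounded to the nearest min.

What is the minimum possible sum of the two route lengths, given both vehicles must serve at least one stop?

There are 2^4 − 1 = 15 ways to divide the 5 stops into two non-empty groups. For each, the best each vehicle can do is its own shortest tour through its group:
  {E} + {X, W, Y, N}: 44 + 63 = 107
  {X} + {E, W, Y, N}: 26 + 54 = 80
  {E, X} + {W, Y, N}: 55 + 53 = 108
  {W} + {E, X, Y, N}: 10 + 63 = 73
  {E, W} + {X, Y, N}: 48 + 62 = 110
  {X, W} + {E, Y, N}: 35 + 53 = 88
  … (15 splits in total)
Best: vehicle 1 D → W → D = 10; vehicle 2 D → X → N → E → Y → D = 63; combined 73.

Minimum combined distance: 73 min.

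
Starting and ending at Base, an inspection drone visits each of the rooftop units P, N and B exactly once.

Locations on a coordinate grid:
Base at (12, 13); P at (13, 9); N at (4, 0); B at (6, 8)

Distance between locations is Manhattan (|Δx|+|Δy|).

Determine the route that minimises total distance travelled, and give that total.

Shortest round trip = 44.

Base → P → N → B → Base: 5+18+10+11 = 44
Base → P → B → N → Base: 5+8+10+21 = 44
Base → N → P → B → Base: 21+18+8+11 = 58
The minimum is 44.
One optimal route: Base → P → N → B → Base (or its reverse).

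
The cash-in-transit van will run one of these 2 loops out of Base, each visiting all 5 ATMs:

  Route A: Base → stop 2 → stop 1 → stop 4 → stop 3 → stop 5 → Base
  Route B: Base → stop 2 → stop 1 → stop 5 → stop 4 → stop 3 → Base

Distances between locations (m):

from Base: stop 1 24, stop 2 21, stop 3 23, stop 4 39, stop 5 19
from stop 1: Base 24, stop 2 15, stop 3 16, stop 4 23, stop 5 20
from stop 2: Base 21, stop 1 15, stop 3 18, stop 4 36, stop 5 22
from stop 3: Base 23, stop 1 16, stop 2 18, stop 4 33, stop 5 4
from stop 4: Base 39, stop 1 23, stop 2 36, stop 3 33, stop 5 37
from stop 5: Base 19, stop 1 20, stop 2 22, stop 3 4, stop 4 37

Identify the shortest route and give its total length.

Shortest is Route A, total 115 m.

Route A: 21 + 15 + 23 + 33 + 4 + 19 = 115
Route B: 21 + 15 + 20 + 37 + 33 + 23 = 149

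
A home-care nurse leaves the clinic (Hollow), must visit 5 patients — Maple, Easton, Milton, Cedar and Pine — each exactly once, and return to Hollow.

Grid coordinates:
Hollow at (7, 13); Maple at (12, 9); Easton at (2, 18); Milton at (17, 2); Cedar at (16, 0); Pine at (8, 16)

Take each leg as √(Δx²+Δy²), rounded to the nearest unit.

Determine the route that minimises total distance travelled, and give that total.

There are 60 distinct closed tours to check (reversals are equivalent).
Hollow - Maple - Easton - Milton - Cedar - Pine - Hollow: 6+13+22+2+18+3 = 64
Hollow - Maple - Easton - Milton - Pine - Cedar - Hollow: 6+13+22+17+18+16 = 92
Hollow - Maple - Easton - Cedar - Milton - Pine - Hollow: 6+13+23+2+17+3 = 64
Hollow - Maple - Easton - Cedar - Pine - Milton - Hollow: 6+13+23+18+17+15 = 92
Hollow - Maple - Easton - Pine - Milton - Cedar - Hollow: 6+13+6+17+2+16 = 60
Hollow - Maple - Easton - Pine - Cedar - Milton - Hollow: 6+13+6+18+2+15 = 60
Hollow - Maple - Milton - Easton - Cedar - Pine - Hollow: 6+9+22+23+18+3 = 81
Hollow - Maple - Milton - Easton - Pine - Cedar - Hollow: 6+9+22+6+18+16 = 77
Hollow - Maple - Milton - Cedar - Easton - Pine - Hollow: 6+9+2+23+6+3 = 49
Hollow - Maple - Milton - Cedar - Pine - Easton - Hollow: 6+9+2+18+6+7 = 48
Hollow - Maple - Milton - Pine - Easton - Cedar - Hollow: 6+9+17+6+23+16 = 77
Hollow - Maple - Milton - Pine - Cedar - Easton - Hollow: 6+9+17+18+23+7 = 80
Hollow - Maple - Cedar - Easton - Milton - Pine - Hollow: 6+10+23+22+17+3 = 81
Hollow - Maple - Cedar - Easton - Pine - Milton - Hollow: 6+10+23+6+17+15 = 77
… (46 more)
The minimum is 48.
One optimal route: Hollow → Maple → Milton → Cedar → Pine → Easton → Hollow (or its reverse).

Shortest round trip = 48.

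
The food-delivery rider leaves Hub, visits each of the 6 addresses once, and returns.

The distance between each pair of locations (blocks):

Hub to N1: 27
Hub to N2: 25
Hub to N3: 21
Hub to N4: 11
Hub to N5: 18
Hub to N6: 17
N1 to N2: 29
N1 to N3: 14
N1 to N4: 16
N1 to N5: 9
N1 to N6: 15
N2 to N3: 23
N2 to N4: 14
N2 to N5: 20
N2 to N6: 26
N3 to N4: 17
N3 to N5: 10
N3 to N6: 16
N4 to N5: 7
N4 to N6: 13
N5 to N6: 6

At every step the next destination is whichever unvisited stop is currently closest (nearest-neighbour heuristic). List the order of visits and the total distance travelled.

Total distance 101 blocks via the nearest-neighbour route Hub → N4 → N5 → N6 → N1 → N3 → N2 → Hub.

At Hub the remaining stops are N4 11, N6 17, N5 18, N3 21, N2 25, N1 27; go to N4.
At N4 the remaining stops are N5 7, N6 13, N2 14, N1 16, N3 17; go to N5.
At N5 the remaining stops are N6 6, N1 9, N3 10, N2 20; go to N6.
At N6 the remaining stops are N1 15, N3 16, N2 26; go to N1.
At N1 the remaining stops are N3 14, N2 29; go to N3.
At N3 the remaining stops are N2 23; go to N2.
Return N2→Hub: 25.
Total = 11 + 7 + 6 + 15 + 14 + 23 + 25 = 101.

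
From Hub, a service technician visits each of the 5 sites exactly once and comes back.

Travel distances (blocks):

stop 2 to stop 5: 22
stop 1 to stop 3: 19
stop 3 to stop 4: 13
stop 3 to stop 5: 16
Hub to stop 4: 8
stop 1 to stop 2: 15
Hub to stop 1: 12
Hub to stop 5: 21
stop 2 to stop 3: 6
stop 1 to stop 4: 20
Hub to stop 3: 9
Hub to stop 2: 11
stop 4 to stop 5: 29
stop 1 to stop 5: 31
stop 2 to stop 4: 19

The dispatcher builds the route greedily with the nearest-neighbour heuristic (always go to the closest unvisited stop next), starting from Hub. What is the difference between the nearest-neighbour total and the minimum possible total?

8 blocks longer than the optimal tour.

From Hub: stop 4=8, stop 3=9, stop 2=11, stop 1=12, stop 5=21 → choose stop 4 (8).
From stop 4: stop 3=13, stop 2=19, stop 1=20, stop 5=29 → choose stop 3 (13).
From stop 3: stop 2=6, stop 5=16, stop 1=19 → choose stop 2 (6).
From stop 2: stop 1=15, stop 5=22 → choose stop 1 (15).
From stop 1: stop 5=31 → choose stop 5 (31).
NN route Hub → stop 4 → stop 3 → stop 2 → stop 1 → stop 5 → Hub costs 94.
Optimal: Hub → stop 1 → stop 2 → stop 3 → stop 5 → stop 4 → Hub costs 86 (by enumerating all 60 distinct tours).
Excess = 94 − 86 = 8.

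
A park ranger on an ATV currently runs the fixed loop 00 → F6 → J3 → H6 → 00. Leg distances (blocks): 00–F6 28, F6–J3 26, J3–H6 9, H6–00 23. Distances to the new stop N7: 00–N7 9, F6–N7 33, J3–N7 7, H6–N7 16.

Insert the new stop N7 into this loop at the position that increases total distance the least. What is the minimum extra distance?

Insertion cost between consecutive stops i–j is d(i,N7) + d(N7,j) − d(i,j):
  between 00 and F6: 9 + 33 − 28 = 14
  between F6 and J3: 33 + 7 − 26 = 14
  between J3 and H6: 7 + 16 − 9 = 14
  between H6 and 00: 16 + 9 − 23 = 2
Cheapest insertion is between H6 and 00, adding 2.
New total = 86 + 2 = 88.

Adding 2 blocks by placing N7 on the H6–00 leg.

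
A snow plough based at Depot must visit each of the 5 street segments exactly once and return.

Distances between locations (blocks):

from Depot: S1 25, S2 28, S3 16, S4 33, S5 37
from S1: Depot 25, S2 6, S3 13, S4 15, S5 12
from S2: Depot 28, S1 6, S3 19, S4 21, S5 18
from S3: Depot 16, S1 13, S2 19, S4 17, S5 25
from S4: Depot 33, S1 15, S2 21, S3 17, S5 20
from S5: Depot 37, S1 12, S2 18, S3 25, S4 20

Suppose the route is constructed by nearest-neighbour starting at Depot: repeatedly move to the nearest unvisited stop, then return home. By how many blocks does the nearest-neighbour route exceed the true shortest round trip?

Depot: S3=16, S1=25, S2=28, S4=33, S5=37 ⇒ S3
S3: S1=13, S4=17, S2=19, S5=25 ⇒ S1
S1: S2=6, S5=12, S4=15 ⇒ S2
S2: S5=18, S4=21 ⇒ S5
S5: S4=20 ⇒ S4
NN route Depot → S3 → S1 → S2 → S5 → S4 → Depot costs 106.
Optimal: Depot → S2 → S1 → S5 → S4 → S3 → Depot costs 99 (by enumerating all 60 distinct tours).
Excess = 106 − 99 = 7.

Excess over optimum: 7 blocks.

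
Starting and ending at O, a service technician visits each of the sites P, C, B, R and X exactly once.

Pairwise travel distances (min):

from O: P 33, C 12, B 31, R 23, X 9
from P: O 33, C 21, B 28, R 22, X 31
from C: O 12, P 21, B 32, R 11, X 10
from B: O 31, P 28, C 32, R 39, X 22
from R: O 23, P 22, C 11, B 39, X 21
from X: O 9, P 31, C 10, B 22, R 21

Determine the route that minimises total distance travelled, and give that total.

Minimum total distance: 104 min.

There are 60 distinct closed tours to check (reversals are equivalent).
O-P-C-B-R-X-O: 33+21+32+39+21+9 = 155
O-P-C-B-X-R-O: 33+21+32+22+21+23 = 152
O-P-C-R-B-X-O: 33+21+11+39+22+9 = 135
O-P-C-R-X-B-O: 33+21+11+21+22+31 = 139
O-P-C-X-B-R-O: 33+21+10+22+39+23 = 148
O-P-C-X-R-B-O: 33+21+10+21+39+31 = 155
O-P-B-C-R-X-O: 33+28+32+11+21+9 = 134
O-P-B-C-X-R-O: 33+28+32+10+21+23 = 147
O-P-B-R-C-X-O: 33+28+39+11+10+9 = 130
O-P-B-R-X-C-O: 33+28+39+21+10+12 = 143
O-P-B-X-C-R-O: 33+28+22+10+11+23 = 127
O-P-B-X-R-C-O: 33+28+22+21+11+12 = 127
O-P-R-C-B-X-O: 33+22+11+32+22+9 = 129
O-P-R-C-X-B-O: 33+22+11+10+22+31 = 129
… (46 more)
O-C-R-P-B-X-O: 12+11+22+28+22+9 = 104  ← best
The minimum is 104.
One optimal route: O → C → R → P → B → X → O (or its reverse).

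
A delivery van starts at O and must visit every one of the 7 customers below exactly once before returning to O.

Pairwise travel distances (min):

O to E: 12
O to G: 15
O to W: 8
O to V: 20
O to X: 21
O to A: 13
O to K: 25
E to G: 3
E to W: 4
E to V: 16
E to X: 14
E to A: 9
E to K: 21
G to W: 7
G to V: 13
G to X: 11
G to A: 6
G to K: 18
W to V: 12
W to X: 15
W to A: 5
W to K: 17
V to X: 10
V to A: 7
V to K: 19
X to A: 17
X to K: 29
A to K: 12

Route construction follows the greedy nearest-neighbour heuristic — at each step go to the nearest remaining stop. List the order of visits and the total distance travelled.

Nearest-neighbour total = 92 min; route O → W → E → G → A → V → X → K → O.

From O: distances to unvisited — W=8, E=12, A=13, G=15, V=20, X=21, K=25. Nearest is W (8).
From W: distances to unvisited — E=4, A=5, G=7, V=12, X=15, K=17. Nearest is E (4).
From E: distances to unvisited — G=3, A=9, X=14, V=16, K=21. Nearest is G (3).
From G: distances to unvisited — A=6, X=11, V=13, K=18. Nearest is A (6).
From A: distances to unvisited — V=7, K=12, X=17. Nearest is V (7).
From V: distances to unvisited — X=10, K=19. Nearest is X (10).
From X: distances to unvisited — K=29. Nearest is K (29).
Return K→O: 25.
Total = 8 + 4 + 3 + 6 + 7 + 10 + 29 + 25 = 92.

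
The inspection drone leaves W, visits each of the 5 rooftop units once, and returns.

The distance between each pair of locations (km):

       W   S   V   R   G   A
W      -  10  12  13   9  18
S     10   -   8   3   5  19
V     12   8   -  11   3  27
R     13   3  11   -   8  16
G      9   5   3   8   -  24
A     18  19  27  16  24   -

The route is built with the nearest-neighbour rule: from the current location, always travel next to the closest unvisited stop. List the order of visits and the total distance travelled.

At W the remaining stops are G 9, S 10, V 12, R 13, A 18; go to G.
At G the remaining stops are V 3, S 5, R 8, A 24; go to V.
At V the remaining stops are S 8, R 11, A 27; go to S.
At S the remaining stops are R 3, A 19; go to R.
At R the remaining stops are A 16; go to A.
Return A→W: 18.
Total = 9 + 3 + 8 + 3 + 16 + 18 = 57.

57 km along W → G → V → S → R → A → W.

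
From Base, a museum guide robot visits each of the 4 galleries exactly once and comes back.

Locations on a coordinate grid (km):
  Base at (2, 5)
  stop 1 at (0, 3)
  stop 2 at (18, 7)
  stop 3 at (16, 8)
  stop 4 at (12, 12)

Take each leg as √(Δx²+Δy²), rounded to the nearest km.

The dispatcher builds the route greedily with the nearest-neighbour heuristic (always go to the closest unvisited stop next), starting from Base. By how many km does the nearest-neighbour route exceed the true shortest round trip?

1 km longer than the optimal tour.

Base: stop 1=3, stop 4=12, stop 3=14, stop 2=16 ⇒ stop 1
stop 1: stop 4=15, stop 3=17, stop 2=18 ⇒ stop 4
stop 4: stop 3=6, stop 2=8 ⇒ stop 3
stop 3: stop 2=2 ⇒ stop 2
NN route Base → stop 1 → stop 4 → stop 3 → stop 2 → Base costs 42.
Optimal: Base → stop 1 → stop 2 → stop 3 → stop 4 → Base costs 41 (by enumerating all 12 distinct tours).
Excess = 42 − 41 = 1.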